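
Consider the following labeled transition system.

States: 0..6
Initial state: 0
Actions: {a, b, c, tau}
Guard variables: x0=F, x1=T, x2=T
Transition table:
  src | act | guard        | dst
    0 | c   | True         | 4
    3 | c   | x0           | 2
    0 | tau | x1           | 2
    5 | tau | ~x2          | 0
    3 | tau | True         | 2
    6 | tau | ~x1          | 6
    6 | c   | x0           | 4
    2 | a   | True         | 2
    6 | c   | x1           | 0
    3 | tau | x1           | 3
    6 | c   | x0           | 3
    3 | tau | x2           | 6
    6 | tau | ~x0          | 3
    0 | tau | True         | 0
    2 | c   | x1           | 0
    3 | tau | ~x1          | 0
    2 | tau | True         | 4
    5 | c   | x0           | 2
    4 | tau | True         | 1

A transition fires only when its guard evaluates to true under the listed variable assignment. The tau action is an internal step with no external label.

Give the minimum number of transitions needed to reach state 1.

BFS to 1:
  Layer 0: {0}
  Layer 1: {2,4}
  Layer 2: {1}
first hit 1 at d=2 via c·tau

Answer: 2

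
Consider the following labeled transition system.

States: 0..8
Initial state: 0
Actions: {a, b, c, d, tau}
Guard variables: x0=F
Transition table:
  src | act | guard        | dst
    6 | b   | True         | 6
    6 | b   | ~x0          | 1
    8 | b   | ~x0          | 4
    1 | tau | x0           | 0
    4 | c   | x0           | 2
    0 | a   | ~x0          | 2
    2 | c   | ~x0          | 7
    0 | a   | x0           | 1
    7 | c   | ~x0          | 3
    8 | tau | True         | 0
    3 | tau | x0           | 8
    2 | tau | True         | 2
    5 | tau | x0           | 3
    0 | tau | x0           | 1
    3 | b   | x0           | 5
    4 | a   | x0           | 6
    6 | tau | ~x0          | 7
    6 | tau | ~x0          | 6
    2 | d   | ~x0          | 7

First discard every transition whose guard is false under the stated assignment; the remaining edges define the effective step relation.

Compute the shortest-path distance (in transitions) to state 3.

Answer: 3

Working:
Layered search for 3:
  L0 = {0}
  L1 = {2}
  L2 = {7}
  L3 = {3}
depth(3)=3, e.g. a·c·c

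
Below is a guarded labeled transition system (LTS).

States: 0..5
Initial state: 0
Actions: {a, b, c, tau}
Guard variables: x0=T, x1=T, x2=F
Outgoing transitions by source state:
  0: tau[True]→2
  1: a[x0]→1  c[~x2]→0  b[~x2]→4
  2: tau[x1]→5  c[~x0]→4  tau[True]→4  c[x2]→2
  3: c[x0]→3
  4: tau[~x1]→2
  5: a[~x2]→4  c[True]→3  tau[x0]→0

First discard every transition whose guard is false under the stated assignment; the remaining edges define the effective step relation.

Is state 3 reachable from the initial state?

Answer: REACHABLE

Working:
Guard filter leaves 10 enabled edge(s).
Layer 0: {0}
Layer 1: {2}  total {0,2}
Layer 2: {4,5}  total {0,2,4,5}
Layer 3: {3}  total {0,2,3,4,5}
Reach set: {0,2,3,4,5}
Path to 3: tau·tau·c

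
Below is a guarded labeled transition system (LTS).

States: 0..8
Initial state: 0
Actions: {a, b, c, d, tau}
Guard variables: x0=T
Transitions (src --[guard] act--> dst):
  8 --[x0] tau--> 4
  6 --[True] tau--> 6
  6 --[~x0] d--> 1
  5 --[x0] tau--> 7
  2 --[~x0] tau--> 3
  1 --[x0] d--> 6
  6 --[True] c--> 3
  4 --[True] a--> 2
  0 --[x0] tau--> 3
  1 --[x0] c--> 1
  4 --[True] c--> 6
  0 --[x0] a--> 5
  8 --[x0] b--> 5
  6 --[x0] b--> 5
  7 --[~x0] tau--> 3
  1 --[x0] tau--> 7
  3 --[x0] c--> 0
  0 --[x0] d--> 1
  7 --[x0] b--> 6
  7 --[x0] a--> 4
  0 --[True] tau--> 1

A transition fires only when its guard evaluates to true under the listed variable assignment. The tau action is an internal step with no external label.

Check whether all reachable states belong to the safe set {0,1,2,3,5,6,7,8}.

Inv-set: {0,1,2,3,5,6,7,8}
R = {0,1,2,3,4,5,6,7}
  0: ✓
  1: ✓
  2: ✓
  3: ✓
  4: VIOLATES
  5: ✓
  6: ✓
  7: ✓
reach 4 via tau·tau·a — violates

Answer: INVARIANT VIOLATED at state 4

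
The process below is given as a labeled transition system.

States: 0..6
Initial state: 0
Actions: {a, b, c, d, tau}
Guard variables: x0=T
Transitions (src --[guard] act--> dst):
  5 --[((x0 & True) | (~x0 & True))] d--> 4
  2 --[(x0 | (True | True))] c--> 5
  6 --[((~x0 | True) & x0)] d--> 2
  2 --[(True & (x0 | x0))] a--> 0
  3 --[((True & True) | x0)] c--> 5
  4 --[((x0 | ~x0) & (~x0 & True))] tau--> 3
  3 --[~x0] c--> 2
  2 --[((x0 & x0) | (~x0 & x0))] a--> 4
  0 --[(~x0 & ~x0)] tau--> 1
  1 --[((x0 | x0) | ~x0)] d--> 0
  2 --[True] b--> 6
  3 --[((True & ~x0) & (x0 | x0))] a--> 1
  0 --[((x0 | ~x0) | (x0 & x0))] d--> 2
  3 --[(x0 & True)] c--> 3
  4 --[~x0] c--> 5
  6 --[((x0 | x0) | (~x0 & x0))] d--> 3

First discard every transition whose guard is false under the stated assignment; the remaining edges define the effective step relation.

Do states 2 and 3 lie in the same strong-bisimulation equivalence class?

Answer: NOT BISIMILAR

Working:
Compute ~ classes (split until stable):
  round 0: {{0,1,2,3,4,5,6}}
  round 1: {{0,1,5,6},{2},{3},{4}}
  round 2: {{0},{1},{2},{3},{4},{5},{6}}
Fixed point at round 3; 7 class(es).
2∈{2}, 3∈{3}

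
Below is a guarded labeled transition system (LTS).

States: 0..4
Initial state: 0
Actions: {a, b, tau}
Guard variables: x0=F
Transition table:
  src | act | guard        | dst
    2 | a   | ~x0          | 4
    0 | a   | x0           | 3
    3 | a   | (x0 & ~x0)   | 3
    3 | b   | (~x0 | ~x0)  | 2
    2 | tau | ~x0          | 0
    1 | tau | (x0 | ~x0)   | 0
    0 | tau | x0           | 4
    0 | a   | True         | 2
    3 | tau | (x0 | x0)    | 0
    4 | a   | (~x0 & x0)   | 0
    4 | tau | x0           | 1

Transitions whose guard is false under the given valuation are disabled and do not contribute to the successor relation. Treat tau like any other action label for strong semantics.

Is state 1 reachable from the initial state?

Answer: UNREACHABLE

Trace:
After dropping false guards: 5 live edges.
L0 = {0}
L1 = {2}  now seen {0,2}
L2 = {4}  now seen {0,2,4}
R = {0,2,4}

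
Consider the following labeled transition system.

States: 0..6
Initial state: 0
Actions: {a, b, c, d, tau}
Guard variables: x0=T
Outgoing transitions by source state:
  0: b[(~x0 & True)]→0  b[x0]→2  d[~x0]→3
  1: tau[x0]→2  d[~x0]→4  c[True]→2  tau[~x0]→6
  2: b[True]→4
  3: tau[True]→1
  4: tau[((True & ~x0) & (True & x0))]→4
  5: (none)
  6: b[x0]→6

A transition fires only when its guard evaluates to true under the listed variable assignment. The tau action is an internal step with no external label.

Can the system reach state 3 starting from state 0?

Answer: UNREACHABLE

Working:
After dropping false guards: 6 live edges.
L0 = {0}
L1 = {2}  now seen {0,2}
L2 = {4}  now seen {0,2,4}
R = {0,2,4}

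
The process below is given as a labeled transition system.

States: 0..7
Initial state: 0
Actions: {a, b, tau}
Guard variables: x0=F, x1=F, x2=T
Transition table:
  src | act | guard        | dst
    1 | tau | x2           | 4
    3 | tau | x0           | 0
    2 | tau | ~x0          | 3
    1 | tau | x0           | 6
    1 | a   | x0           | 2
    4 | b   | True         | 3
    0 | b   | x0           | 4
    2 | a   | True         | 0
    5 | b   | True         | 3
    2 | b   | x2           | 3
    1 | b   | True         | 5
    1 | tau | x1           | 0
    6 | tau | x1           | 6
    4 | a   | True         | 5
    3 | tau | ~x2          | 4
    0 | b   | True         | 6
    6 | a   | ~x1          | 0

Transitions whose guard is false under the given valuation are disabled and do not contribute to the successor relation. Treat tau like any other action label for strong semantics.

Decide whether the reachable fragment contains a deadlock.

R = {0,6}
  0: b→6  [deg 1]
  6: a→0  [deg 1]

Answer: DEADLOCK-FREE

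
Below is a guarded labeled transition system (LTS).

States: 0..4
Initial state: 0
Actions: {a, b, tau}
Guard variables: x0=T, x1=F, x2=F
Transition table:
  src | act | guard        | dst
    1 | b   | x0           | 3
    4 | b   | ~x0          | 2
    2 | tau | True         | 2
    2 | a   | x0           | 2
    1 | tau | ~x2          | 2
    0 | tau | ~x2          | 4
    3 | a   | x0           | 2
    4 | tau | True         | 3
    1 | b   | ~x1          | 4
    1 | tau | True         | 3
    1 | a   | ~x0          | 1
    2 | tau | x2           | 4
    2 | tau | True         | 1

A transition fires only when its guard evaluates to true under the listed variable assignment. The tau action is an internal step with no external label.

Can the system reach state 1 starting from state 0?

Answer: REACHABLE

Analysis:
Guard filter leaves 10 enabled edge(s).
Layer 0: {0}
Layer 1: {4}  now seen {0,4}
Layer 2: {3}  now seen {0,3,4}
Layer 3: {2}  now seen {0,2,3,4}
Layer 4: {1}  now seen {0,1,2,3,4}
R = {0,1,2,3,4}
trace reaching 1: tau·tau·a·tau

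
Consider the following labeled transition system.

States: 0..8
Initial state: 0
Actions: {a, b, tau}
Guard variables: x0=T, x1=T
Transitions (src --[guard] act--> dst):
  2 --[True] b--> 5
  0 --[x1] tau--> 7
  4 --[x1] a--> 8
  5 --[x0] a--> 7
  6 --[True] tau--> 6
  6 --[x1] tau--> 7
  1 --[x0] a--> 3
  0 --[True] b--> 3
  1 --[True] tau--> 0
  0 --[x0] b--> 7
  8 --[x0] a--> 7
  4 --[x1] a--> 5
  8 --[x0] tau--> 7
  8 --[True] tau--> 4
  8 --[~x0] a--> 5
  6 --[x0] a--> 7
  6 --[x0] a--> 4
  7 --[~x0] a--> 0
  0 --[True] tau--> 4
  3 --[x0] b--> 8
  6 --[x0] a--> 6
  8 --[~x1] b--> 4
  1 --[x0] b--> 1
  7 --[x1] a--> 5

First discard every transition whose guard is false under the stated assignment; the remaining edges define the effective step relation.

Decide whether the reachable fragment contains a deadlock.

Reachable = {0,3,4,5,7,8}
  0: b→3  b→7  tau→4  tau→7  [deg 4]
  3: b→8  [deg 1]
  4: a→5  a→8  [deg 2]
  5: a→7  [deg 1]
  7: a→5  [deg 1]
  8: a→7  tau→4  tau→7  [deg 3]

Answer: DEADLOCK-FREE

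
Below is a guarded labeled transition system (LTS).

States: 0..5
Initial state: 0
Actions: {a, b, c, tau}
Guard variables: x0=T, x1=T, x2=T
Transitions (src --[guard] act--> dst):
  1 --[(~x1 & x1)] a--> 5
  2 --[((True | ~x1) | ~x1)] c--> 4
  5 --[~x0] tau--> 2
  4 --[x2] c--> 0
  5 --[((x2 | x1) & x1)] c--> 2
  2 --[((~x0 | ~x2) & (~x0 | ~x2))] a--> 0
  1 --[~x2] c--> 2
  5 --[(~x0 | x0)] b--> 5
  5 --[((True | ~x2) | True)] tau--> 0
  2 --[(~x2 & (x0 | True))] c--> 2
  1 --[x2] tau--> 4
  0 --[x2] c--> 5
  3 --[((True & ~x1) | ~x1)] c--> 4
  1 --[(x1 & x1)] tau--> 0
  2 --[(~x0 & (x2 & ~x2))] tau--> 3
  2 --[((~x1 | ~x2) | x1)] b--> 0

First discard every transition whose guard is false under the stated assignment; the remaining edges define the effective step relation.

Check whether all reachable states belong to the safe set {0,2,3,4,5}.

Safe = {0,2,3,4,5}
Reachable = {0,2,4,5}
  0: ✓
  2: ✓
  4: ✓
  5: ✓

Answer: INVARIANT HOLDS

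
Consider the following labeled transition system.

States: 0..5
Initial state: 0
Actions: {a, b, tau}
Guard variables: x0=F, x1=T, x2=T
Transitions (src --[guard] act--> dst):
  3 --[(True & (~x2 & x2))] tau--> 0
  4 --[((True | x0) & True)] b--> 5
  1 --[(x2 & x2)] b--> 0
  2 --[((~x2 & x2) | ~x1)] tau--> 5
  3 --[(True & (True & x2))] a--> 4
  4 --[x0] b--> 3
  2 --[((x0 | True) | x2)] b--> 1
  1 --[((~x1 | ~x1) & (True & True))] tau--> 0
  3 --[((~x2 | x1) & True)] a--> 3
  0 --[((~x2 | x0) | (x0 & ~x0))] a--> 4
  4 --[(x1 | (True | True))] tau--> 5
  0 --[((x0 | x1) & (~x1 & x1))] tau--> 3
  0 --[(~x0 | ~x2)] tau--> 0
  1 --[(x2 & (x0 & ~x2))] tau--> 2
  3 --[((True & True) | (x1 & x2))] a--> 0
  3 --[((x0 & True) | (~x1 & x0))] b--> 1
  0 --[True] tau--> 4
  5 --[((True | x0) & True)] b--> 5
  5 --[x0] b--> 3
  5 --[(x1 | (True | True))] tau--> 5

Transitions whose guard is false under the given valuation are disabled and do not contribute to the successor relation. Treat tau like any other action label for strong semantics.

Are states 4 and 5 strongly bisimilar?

Answer: BISIMILAR

Working:
Refine partition for ~:
  round 0: {{0,1,2,3,4,5}}
  round 1: {{0},{1,2},{3},{4,5}}
  round 2: {{0},{1},{2},{3},{4,5}}
stable after 3 split(s): 5 block(s)
4∈{4,5}, 5∈{4,5}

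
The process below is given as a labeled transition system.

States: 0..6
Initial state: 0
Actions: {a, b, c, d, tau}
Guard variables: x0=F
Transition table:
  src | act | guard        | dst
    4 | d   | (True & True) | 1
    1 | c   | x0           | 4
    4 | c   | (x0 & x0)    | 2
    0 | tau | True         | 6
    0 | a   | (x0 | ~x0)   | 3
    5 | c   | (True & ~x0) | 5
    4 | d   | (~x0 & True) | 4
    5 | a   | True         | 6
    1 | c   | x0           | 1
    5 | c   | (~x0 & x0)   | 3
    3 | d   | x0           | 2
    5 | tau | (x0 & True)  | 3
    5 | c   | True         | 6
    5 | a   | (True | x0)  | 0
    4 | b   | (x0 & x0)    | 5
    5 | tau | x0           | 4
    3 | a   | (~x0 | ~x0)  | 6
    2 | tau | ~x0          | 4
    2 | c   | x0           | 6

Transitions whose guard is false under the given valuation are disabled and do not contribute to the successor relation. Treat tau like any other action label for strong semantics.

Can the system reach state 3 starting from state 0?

Guard filter leaves 10 enabled edge(s).
depth 0: {0}
depth 1: {3,6}  now seen {0,3,6}
Reachable = {0,3,6}
trace reaching 3: a

Answer: REACHABLE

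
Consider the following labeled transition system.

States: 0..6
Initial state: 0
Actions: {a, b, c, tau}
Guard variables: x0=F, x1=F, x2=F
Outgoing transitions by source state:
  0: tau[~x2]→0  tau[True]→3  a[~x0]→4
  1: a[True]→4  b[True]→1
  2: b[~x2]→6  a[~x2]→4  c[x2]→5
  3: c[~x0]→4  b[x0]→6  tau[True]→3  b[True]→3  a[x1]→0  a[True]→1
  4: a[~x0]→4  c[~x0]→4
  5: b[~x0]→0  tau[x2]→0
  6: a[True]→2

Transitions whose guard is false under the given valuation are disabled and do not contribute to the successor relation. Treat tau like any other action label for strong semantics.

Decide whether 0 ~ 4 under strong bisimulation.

Refine partition for ~:
  round 0: {{0,1,2,3,4,5,6}}
  round 1: {{0},{1,2},{3},{4},{5},{6}}
  round 2: {{0},{1},{2},{3},{4},{5},{6}}
stable after 3 split(s): 7 block(s)
0∈{0}, 4∈{4}

Answer: NOT BISIMILAR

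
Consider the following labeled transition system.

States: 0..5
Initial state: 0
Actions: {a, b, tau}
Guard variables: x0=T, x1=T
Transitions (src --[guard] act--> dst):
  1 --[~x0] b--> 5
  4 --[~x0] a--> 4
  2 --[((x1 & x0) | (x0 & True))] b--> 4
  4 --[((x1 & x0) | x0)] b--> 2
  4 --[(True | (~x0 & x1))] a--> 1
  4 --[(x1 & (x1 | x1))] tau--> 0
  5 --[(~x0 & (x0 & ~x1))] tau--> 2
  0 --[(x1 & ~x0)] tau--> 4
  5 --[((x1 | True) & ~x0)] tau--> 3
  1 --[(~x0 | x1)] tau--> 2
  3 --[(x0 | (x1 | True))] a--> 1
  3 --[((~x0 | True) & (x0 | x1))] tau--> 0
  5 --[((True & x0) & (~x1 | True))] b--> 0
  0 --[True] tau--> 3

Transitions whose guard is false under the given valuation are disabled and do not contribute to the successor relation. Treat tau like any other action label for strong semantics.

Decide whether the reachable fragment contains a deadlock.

Answer: DEADLOCK-FREE

Working:
R = {0,1,2,3,4}
  0: tau→3  [1 out]
  1: tau→2  [1 out]
  2: b→4  [1 out]
  3: a→1  tau→0  [2 out]
  4: a→1  b→2  tau→0  [3 out]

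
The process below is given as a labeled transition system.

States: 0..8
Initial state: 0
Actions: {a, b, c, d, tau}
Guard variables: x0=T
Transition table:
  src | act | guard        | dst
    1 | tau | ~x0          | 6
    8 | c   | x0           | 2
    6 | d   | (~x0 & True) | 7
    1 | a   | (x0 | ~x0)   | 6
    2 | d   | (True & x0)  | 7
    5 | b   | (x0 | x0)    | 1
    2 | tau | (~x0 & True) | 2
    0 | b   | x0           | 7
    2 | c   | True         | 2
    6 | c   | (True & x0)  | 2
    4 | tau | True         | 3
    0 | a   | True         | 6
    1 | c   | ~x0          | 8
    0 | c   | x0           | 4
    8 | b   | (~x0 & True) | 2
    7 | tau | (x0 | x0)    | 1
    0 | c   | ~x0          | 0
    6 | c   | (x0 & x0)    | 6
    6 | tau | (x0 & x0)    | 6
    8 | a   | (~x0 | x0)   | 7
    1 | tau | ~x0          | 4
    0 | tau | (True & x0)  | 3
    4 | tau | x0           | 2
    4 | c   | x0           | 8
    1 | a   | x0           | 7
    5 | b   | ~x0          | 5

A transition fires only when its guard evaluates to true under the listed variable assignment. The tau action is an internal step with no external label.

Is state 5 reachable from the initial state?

Answer: UNREACHABLE

Working:
Guard filter leaves 18 enabled edge(s).
depth 0: {0}
depth 1: {3,4,6,7}  now seen {0,3,4,6,7}
depth 2: {1,2,8}  now seen {0,1,2,3,4,6,7,8}
Reach set: {0,1,2,3,4,6,7,8}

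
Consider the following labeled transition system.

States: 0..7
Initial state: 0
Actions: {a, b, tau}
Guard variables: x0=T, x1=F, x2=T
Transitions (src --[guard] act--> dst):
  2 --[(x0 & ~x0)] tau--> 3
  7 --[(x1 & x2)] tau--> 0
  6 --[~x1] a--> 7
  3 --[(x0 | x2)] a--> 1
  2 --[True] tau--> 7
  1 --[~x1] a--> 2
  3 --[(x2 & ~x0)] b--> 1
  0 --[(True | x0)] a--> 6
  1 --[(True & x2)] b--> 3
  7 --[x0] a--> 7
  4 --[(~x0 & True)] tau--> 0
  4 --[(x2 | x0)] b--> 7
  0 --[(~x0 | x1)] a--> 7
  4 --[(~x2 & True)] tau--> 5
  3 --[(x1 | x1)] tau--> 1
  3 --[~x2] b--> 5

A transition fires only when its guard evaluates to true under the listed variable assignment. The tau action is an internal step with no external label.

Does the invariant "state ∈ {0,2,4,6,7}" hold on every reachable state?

Answer: INVARIANT HOLDS

Working:
Safe = {0,2,4,6,7}
Reachable = {0,6,7}
  0: ok
  6: ok
  7: ok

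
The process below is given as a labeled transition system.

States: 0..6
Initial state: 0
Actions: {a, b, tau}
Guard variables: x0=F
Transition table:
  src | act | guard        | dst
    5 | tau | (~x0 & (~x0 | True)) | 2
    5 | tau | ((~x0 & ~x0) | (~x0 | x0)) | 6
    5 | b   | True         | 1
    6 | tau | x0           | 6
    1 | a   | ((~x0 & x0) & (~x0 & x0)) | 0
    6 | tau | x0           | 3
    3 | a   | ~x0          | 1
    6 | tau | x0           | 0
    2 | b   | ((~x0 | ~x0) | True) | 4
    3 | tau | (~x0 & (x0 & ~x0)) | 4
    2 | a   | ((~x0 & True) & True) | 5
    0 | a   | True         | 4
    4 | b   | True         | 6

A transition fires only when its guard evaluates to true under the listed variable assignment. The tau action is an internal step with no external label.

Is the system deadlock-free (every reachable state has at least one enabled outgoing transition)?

Answer: DEADLOCK at state 6

Trace:
Reach set: {0,4,6}
  0: a→4  [1 out]
  4: b→6  [1 out]
  6: ∅  [deadlock]
trace reaching 6: a·b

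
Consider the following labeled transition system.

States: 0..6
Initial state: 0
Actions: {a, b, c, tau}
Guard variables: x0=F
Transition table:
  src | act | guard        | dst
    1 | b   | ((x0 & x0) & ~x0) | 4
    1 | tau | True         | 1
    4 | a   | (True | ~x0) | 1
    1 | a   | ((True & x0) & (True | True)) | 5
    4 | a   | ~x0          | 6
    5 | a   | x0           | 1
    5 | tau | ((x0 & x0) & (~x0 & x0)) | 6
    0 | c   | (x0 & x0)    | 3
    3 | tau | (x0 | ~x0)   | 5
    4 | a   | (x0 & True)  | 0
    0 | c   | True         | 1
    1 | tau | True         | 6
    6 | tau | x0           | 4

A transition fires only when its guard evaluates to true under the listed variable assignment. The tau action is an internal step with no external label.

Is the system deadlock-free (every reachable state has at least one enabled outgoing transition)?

Answer: DEADLOCK at state 6

Trace:
Reach set: {0,1,6}
  0: c→1  [1 out]
  1: tau→1  tau→6  [2 out]
  6: ∅  [deadlock]
Path to 6: c·tau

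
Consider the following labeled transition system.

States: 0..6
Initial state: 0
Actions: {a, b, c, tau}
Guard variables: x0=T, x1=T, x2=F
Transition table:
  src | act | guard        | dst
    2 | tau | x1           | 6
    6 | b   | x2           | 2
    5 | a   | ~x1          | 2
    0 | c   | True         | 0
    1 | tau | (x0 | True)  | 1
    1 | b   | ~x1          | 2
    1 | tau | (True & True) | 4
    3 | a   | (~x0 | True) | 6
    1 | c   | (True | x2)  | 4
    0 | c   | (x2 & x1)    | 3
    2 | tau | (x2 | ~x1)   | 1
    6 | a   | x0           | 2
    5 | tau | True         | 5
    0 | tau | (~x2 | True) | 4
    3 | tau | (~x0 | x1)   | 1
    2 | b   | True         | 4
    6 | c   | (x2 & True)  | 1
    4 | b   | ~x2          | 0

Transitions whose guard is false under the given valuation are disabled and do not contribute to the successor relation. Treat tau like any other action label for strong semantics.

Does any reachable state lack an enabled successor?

Reach set: {0,4}
  0: c→0  tau→4  [deg 2]
  4: b→0  [deg 1]

Answer: DEADLOCK-FREE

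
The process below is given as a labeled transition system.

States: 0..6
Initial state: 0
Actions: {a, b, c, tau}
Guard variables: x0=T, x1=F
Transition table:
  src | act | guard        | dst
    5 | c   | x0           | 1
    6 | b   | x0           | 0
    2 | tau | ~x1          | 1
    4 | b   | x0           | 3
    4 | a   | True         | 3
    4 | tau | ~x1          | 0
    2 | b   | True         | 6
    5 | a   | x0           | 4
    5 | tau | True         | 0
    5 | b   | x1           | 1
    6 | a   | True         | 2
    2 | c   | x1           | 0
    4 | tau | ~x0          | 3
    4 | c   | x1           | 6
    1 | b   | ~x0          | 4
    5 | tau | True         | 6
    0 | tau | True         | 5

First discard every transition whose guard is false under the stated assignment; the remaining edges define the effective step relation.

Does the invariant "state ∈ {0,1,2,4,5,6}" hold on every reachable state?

Inv-set: {0,1,2,4,5,6}
R = {0,1,2,3,4,5,6}
  0: safe
  1: safe
  2: safe
  3: VIOLATES
  4: safe
  5: safe
  6: safe
counterexample path to 3: tau·a·b

Answer: INVARIANT VIOLATED at state 3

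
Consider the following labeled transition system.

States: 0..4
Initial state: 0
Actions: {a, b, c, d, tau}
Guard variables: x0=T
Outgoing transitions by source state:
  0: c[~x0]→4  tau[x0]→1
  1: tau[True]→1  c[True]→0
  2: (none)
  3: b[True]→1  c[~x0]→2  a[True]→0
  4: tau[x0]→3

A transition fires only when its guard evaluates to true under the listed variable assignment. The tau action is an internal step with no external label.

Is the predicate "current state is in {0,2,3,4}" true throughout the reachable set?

Answer: INVARIANT VIOLATED at state 1

Working:
Safe = {0,2,3,4}
R = {0,1}
  0: safe
  1: outside
reach 1 via tau — violates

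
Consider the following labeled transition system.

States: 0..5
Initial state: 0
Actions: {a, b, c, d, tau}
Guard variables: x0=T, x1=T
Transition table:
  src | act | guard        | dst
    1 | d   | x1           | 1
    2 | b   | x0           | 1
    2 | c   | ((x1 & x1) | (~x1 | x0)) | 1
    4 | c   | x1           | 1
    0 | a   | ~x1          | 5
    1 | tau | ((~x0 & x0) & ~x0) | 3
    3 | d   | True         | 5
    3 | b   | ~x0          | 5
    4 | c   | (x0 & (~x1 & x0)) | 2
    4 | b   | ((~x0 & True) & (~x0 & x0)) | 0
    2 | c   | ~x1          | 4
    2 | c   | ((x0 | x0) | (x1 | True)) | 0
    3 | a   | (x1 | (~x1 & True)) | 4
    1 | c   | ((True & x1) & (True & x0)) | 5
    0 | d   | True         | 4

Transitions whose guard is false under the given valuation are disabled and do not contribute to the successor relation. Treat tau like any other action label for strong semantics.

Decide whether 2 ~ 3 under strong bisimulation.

Answer: NOT BISIMILAR

Analysis:
Bisimulation quotient by refinement:
  π0 = {{0,1,2,3,4,5}}
  π1 = {{0},{1},{2},{3},{4},{5}}
stable after 2 split(s): 6 block(s)
class of 2: {2}; class of 3: {3}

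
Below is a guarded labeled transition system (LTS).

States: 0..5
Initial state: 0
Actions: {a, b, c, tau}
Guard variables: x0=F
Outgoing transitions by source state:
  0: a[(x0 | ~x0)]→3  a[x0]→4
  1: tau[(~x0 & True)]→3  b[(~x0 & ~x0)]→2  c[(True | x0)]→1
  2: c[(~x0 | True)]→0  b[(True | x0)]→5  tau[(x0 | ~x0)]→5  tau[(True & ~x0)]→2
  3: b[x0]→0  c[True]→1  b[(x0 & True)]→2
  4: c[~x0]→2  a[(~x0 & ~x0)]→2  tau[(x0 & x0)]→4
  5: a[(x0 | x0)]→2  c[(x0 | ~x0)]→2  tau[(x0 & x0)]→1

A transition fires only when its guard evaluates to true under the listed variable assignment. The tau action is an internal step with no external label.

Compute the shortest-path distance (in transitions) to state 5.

BFS to 5:
  depth 0: {0}
  depth 1: {3}
  depth 2: {1}
  depth 3: {2}
  depth 4: {5}
first hit 5 at d=4 via a·c·b·b

Answer: 4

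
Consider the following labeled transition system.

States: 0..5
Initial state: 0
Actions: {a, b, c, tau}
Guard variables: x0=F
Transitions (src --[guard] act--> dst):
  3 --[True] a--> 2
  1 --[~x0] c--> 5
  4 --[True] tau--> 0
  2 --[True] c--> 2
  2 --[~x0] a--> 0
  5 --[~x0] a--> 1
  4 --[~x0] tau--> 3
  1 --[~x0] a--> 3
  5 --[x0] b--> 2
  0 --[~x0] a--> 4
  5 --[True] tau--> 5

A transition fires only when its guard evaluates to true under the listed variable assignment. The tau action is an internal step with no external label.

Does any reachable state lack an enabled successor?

Reach set: {0,2,3,4}
  0: a→4  [deg 1]
  2: a→0  c→2  [deg 2]
  3: a→2  [deg 1]
  4: tau→0  tau→3  [deg 2]

Answer: DEADLOCK-FREE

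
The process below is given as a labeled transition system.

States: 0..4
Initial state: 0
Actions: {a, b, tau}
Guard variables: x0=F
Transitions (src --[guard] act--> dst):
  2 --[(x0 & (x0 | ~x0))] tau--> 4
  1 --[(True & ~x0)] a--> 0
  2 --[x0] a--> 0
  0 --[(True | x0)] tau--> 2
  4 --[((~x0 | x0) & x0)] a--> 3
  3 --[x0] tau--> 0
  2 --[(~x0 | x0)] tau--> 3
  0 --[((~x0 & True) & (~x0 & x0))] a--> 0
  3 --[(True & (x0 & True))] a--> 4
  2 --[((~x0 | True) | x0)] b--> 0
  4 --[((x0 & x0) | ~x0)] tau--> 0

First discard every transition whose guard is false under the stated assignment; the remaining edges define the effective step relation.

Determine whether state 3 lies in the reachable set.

After dropping false guards: 5 live edges.
depth 0: {0}
depth 1: {2}  now seen {0,2}
depth 2: {3}  now seen {0,2,3}
Reachable = {0,2,3}
Path to 3: tau·tau

Answer: REACHABLE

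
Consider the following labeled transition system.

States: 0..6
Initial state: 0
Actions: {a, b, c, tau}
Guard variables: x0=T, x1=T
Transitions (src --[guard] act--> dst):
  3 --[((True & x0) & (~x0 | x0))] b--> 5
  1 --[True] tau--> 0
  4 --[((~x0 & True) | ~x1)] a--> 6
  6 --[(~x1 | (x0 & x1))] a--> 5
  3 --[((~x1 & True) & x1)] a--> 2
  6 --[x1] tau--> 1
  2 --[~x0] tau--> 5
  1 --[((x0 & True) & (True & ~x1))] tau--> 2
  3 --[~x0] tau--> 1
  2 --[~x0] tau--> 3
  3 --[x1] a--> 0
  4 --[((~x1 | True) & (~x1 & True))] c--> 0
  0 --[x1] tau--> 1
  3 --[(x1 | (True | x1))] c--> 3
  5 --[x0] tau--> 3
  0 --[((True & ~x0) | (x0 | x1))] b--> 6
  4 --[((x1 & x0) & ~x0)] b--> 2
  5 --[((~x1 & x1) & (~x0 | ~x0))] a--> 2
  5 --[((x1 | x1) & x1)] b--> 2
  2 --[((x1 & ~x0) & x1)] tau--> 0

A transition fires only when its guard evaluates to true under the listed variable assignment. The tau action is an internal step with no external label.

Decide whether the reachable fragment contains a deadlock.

Answer: DEADLOCK at state 2

Analysis:
Reachable = {0,1,2,3,5,6}
  0: b→6  tau→1  [deg 2]
  1: tau→0  [deg 1]
  2: ∅  [no exit]
  3: a→0  b→5  c→3  [deg 3]
  5: b→2  tau→3  [deg 2]
  6: a→5  tau→1  [deg 2]
witness 2: b·a·b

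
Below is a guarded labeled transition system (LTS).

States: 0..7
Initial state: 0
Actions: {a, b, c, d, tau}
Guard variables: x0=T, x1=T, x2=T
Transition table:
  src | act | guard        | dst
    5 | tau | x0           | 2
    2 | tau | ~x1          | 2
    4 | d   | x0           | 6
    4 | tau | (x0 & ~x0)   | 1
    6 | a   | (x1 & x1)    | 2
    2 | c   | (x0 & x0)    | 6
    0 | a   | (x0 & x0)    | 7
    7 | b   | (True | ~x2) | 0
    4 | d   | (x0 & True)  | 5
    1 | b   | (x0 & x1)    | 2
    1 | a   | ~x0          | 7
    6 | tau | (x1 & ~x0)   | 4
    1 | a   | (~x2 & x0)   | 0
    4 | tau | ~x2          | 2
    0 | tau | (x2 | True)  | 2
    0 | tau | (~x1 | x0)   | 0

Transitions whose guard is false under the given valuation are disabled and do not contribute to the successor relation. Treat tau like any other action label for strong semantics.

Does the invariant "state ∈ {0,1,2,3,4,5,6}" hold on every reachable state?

Safe = {0,1,2,3,4,5,6}
Reachable = {0,2,6,7}
  0: safe
  2: safe
  6: safe
  7: VIOLATES
counterexample path to 7: a

Answer: INVARIANT VIOLATED at state 7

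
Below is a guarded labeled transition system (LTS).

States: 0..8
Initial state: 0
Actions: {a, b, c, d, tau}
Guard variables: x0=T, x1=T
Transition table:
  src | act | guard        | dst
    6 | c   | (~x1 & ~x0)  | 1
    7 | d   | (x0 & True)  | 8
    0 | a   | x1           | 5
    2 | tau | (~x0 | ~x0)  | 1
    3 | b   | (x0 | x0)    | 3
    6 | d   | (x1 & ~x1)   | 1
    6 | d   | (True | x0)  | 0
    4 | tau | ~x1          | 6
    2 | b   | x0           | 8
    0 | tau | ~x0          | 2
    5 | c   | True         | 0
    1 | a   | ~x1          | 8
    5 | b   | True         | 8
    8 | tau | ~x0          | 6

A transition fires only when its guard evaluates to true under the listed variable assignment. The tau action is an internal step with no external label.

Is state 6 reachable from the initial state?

7 transition(s) survive guard evaluation.
depth 0: {0}
depth 1: {5}  cumulative {0,5}
depth 2: {8}  cumulative {0,5,8}
Reach set: {0,5,8}

Answer: UNREACHABLE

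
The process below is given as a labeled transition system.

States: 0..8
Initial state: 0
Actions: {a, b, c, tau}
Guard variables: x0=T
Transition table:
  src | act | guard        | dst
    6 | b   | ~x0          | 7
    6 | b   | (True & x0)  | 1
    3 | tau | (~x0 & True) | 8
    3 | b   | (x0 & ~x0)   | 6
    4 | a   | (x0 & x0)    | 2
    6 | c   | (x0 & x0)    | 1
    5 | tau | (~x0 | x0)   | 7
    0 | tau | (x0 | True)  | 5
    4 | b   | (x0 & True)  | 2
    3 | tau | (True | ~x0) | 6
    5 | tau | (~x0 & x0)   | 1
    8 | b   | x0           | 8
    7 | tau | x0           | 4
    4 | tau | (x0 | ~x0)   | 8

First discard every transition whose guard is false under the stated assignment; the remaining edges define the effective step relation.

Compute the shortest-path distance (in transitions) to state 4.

Answer: 3

Working:
Layered search for 4:
  L0 = {0}
  L1 = {5}
  L2 = {7}
  L3 = {4}
4 enters at depth 3; path tau·tau·tau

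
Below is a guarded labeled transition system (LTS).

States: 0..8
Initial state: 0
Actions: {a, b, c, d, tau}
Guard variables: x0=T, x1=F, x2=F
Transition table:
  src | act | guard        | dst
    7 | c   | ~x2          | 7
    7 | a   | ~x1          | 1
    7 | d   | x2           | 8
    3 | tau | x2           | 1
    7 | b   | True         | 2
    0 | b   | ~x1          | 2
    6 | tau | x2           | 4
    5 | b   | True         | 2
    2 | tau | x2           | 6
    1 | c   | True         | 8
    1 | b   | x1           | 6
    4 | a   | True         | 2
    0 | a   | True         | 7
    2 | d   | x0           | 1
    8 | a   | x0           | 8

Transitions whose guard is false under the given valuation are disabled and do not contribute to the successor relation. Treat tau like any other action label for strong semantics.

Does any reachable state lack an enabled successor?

Reachable = {0,1,2,7,8}
  0: a→7  b→2  [deg 2]
  1: c→8  [deg 1]
  2: d→1  [deg 1]
  7: a→1  b→2  c→7  [deg 3]
  8: a→8  [deg 1]

Answer: DEADLOCK-FREE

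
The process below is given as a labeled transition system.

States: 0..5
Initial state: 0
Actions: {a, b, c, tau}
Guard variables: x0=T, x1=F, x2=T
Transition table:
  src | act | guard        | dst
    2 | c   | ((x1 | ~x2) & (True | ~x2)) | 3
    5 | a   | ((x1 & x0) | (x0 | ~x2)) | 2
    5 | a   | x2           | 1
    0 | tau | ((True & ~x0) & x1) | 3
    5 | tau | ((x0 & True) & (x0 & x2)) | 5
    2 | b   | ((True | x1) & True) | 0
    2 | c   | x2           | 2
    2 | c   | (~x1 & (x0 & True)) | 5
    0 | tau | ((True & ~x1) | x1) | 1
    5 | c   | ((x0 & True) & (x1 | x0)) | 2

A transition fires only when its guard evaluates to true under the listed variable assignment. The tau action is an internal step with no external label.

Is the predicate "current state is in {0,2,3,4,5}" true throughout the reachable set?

Allowed set {0,2,3,4,5}
Reach set: {0,1}
  0: ok
  1: ✗ unsafe
reach 1 via tau — violates

Answer: INVARIANT VIOLATED at state 1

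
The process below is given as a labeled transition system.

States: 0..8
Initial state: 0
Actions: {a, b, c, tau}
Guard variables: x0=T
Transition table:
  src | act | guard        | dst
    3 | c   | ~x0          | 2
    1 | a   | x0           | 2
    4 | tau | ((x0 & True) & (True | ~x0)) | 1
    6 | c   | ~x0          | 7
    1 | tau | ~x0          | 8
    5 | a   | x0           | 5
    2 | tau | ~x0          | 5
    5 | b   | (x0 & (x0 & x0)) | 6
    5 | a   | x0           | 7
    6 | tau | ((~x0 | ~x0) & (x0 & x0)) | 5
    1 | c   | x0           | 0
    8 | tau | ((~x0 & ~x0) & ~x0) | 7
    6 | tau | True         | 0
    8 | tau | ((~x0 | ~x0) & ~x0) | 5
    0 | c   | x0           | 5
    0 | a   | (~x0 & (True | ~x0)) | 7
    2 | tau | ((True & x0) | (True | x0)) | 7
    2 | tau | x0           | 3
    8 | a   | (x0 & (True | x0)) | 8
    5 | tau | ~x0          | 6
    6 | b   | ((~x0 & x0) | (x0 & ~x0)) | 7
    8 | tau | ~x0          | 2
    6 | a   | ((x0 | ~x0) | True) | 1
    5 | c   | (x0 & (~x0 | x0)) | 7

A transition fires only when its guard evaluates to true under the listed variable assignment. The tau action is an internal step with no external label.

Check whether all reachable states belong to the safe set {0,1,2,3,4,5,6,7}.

Answer: INVARIANT HOLDS

Working:
Allowed set {0,1,2,3,4,5,6,7}
Reach set: {0,1,2,3,5,6,7}
  0: ✓
  1: ✓
  2: ✓
  3: ✓
  5: ✓
  6: ✓
  7: ✓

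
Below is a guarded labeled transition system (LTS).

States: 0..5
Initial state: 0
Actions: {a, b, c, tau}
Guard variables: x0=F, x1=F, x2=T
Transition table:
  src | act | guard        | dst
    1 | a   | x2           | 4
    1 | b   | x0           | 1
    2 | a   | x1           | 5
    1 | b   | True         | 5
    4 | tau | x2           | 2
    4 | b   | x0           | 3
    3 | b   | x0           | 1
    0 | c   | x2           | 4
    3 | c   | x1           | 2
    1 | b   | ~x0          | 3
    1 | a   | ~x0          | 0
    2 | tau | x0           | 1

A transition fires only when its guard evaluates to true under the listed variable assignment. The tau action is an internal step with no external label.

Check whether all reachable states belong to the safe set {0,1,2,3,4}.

Allowed set {0,1,2,3,4}
Reachable = {0,2,4}
  0: safe
  2: safe
  4: safe

Answer: INVARIANT HOLDS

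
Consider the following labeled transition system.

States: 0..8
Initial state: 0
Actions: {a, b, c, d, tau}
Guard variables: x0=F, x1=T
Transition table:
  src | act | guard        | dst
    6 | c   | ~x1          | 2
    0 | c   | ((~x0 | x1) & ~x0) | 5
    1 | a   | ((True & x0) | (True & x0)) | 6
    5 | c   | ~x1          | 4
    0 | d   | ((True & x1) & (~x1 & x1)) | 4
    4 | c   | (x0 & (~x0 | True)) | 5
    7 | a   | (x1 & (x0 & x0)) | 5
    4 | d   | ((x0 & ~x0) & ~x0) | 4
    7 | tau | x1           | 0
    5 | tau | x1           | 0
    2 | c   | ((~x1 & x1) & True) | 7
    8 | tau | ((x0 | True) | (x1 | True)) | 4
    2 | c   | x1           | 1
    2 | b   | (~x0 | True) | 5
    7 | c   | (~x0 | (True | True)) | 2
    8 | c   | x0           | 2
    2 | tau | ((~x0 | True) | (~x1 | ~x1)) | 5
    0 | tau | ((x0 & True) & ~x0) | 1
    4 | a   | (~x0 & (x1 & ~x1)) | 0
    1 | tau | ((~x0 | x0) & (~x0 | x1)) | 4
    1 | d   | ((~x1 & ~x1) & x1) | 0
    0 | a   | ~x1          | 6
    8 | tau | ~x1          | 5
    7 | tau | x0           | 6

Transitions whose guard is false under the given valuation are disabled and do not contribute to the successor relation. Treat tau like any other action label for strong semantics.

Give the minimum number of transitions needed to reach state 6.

Answer: UNREACHABLE

Trace:
Layered search for 6:
  depth 0: {0}
  depth 1: {5}
6 never appears.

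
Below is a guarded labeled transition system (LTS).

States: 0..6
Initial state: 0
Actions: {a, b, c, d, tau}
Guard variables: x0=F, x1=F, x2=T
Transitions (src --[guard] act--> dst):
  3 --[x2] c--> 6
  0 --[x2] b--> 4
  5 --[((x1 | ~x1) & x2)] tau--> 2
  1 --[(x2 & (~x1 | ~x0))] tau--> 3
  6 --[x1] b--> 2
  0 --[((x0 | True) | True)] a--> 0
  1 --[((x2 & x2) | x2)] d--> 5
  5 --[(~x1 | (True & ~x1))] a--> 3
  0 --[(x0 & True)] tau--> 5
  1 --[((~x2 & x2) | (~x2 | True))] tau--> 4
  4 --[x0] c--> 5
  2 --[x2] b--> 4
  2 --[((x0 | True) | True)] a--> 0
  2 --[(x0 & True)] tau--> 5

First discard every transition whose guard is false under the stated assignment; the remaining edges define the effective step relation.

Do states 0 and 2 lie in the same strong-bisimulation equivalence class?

Refine partition for ~:
  round 0: {{0,1,2,3,4,5,6}}
  round 1: {{0,2},{1},{3},{4,6},{5}}
stable after 2 split(s): 5 block(s)
0∈{0,2}, 2∈{0,2}

Answer: BISIMILAR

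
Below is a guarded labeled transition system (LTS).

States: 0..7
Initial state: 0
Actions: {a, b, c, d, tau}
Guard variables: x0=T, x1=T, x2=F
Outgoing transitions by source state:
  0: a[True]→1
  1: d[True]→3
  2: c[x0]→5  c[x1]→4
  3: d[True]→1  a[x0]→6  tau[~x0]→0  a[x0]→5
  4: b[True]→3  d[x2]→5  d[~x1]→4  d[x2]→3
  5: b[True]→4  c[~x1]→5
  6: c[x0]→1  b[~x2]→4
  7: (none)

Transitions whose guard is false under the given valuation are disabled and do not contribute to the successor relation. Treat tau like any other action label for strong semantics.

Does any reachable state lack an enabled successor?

R = {0,1,3,4,5,6}
  0: a→1  [1 exit(s)]
  1: d→3  [1 exit(s)]
  3: a→5  a→6  d→1  [3 exit(s)]
  4: b→3  [1 exit(s)]
  5: b→4  [1 exit(s)]
  6: b→4  c→1  [2 exit(s)]

Answer: DEADLOCK-FREE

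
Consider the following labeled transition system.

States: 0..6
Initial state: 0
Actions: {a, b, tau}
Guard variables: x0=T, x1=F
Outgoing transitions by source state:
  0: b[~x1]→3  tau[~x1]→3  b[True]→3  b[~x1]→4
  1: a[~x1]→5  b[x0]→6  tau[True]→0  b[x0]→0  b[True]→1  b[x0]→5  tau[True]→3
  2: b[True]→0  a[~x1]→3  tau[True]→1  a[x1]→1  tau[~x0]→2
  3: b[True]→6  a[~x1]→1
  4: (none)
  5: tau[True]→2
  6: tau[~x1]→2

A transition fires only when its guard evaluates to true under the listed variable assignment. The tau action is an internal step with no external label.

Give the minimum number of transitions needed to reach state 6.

Answer: 2

Working:
Breadth-first toward 6:
  depth 0: {0}
  depth 1: {3,4}
  depth 2: {1,6}
first hit 6 at d=2 via b·b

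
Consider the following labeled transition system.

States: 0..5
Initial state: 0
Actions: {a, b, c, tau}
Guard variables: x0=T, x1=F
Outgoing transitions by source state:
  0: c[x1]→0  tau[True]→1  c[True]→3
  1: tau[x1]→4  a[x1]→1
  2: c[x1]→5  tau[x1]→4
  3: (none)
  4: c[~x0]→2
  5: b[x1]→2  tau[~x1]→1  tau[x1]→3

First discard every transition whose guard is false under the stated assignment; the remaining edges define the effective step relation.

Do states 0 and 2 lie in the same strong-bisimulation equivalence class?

Answer: NOT BISIMILAR

Working:
Compute ~ classes (split until stable):
  π0 = {{0,1,2,3,4,5}}
  π1 = {{0},{1,2,3,4},{5}}
Fixed point at round 2; 3 class(es).
0∈{0}, 2∈{1,2,3,4}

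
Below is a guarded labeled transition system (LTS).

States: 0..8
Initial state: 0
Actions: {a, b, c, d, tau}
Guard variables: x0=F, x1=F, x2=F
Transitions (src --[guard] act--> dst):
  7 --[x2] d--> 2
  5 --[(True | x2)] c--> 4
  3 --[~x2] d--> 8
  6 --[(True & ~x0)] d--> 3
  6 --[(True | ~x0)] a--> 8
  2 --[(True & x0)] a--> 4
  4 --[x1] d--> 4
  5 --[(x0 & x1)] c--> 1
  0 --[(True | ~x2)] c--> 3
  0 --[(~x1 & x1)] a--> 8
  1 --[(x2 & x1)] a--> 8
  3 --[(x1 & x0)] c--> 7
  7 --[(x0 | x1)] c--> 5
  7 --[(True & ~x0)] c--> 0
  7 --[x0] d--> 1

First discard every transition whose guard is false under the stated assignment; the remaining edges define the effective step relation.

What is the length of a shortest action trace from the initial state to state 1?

Answer: UNREACHABLE

Trace:
BFS to 1:
  Layer 0: {0}
  Layer 1: {3}
  Layer 2: {8}
1 never appears.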